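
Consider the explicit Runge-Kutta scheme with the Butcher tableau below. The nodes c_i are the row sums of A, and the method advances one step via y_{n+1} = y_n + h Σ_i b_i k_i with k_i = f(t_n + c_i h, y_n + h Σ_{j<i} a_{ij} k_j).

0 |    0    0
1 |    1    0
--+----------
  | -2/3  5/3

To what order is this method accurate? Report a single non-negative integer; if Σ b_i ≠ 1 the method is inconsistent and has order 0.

b = (-2/3, 5/3)
c = (0, 1)
Σ b_i: (-2/3)·1 + 5/3·1 = 1 ✓
b·c: 5/3·1 = 5/3 ≠ 1/2 ⇒ order 1.

1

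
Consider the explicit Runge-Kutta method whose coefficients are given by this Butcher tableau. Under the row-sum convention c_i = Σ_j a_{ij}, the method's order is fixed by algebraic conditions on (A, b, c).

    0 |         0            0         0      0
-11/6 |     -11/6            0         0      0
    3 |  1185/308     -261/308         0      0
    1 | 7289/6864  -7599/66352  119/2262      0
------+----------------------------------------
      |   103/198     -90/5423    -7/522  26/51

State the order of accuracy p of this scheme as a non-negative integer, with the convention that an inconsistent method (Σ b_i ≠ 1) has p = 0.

4

b = (103/198, -90/5423, -7/522, 26/51)
c = (0, -11/6, 3, 1)
Ac = (0, 0, 87/56, 153/416)
Σ b_i: 103/198·1 + (-90/5423)·1 + (-7/522)·1 + 26/51·1 = 1 ✓
b·c: (-90/5423)·(-11/6) + (-7/522)·3 + 26/51·1 = 1/2 ✓
b·c²: (-90/5423)·121/36 + (-7/522)·9 + 26/51·1 = 1/3 ✓
b·Ac: (-7/522)·87/56 + 26/51·153/416 = 1/6 ✓
b·c³: (-90/5423)·(-1331/216) + (-7/522)·27 + 26/51·1 = 1/4 ✓
b·(c∘Ac): (-7/522)·261/56 + 26/51·153/416 = 1/8 ✓
b·Ac²: (-7/522)·(-319/112) + 26/51·17/192 = 1/12 ✓
b·A²c: 26/51·17/208 = 1/24 ✓; 4 stages ⇒ order 4.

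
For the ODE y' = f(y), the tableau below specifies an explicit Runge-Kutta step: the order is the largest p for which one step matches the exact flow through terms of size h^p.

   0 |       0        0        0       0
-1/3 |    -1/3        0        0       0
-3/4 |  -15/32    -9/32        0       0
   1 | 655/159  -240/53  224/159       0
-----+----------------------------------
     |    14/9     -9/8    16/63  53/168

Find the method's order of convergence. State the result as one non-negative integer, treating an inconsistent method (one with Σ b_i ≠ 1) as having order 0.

b = (14/9, -9/8, 16/63, 53/168)
c = (0, -1/3, -3/4, 1)
Ac = (0, 0, 3/32, 24/53)
Σ b_i: 14/9·1 + (-9/8)·1 + 16/63·1 + 53/168·1 = 1 ✓
b·c: (-9/8)·(-1/3) + 16/63·(-3/4) + 53/168·1 = 1/2 ✓
b·c²: (-9/8)·1/9 + 16/63·9/16 + 53/168·1 = 1/3 ✓
b·Ac: 16/63·3/32 + 53/168·24/53 = 1/6 ✓
b·c³: (-9/8)·(-1/27) + 16/63·(-27/64) + 53/168·1 = 1/4 ✓
b·(c∘Ac): 16/63·(-9/128) + 53/168·24/53 = 1/8 ✓
b·Ac²: 16/63·(-1/32) + 53/168·46/159 = 1/12 ✓
b·A²c: 53/168·7/53 = 1/24 ✓; 4 stages ⇒ order 4.

4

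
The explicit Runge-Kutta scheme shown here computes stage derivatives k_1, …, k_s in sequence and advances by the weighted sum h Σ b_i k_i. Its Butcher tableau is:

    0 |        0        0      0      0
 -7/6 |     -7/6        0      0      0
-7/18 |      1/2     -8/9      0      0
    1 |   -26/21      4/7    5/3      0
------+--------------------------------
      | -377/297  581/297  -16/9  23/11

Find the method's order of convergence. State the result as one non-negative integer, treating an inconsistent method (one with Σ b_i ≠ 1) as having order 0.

2

b = (-377/297, 581/297, -16/9, 23/11)
c = (0, -7/6, -7/18, 1)
Ac = (0, 0, 28/27, -71/54)
Σ b_i: (-377/297)·1 + 581/297·1 + (-16/9)·1 + 23/11·1 = 1 ✓
b·c: 581/297·(-7/6) + (-16/9)·(-7/18) + 23/11·1 = 1/2 ✓
b·c²: 581/297·49/36 + (-16/9)·49/324 + 23/11·1 = 143851/32076 ≠ 1/3 ⇒ order 2.
b·Ac: (-16/9)·28/27 + 23/11·(-71/54) = -24553/5346 ≠ 1/6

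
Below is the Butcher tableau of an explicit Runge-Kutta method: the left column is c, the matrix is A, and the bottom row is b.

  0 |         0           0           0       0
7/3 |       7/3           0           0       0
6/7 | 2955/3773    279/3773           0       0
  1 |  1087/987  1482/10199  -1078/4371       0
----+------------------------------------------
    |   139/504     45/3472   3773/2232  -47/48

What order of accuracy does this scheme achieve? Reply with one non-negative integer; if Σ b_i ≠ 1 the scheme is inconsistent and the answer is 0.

4

b = (139/504, 45/3472, 3773/2232, -47/48)
c = (0, 7/3, 6/7, 1)
Ac = (0, 0, 93/539, 6/47)
Σ b_i: 139/504·1 + 45/3472·1 + 3773/2232·1 + (-47/48)·1 = 1 ✓
b·c: 45/3472·7/3 + 3773/2232·6/7 + (-47/48)·1 = 1/2 ✓
b·c²: 45/3472·49/9 + 3773/2232·36/49 + (-47/48)·1 = 1/3 ✓
b·Ac: 3773/2232·93/539 + (-47/48)·6/47 = 1/6 ✓
b·c³: 45/3472·343/27 + 3773/2232·216/343 + (-47/48)·1 = 1/4 ✓
b·(c∘Ac): 3773/2232·558/3773 + (-47/48)·6/47 = 1/8 ✓
b·Ac²: 3773/2232·31/77 + (-47/48)·86/141 = 1/12 ✓
b·A²c: (-47/48)·(-2/47) = 1/24 ✓; 4 stages ⇒ order 4.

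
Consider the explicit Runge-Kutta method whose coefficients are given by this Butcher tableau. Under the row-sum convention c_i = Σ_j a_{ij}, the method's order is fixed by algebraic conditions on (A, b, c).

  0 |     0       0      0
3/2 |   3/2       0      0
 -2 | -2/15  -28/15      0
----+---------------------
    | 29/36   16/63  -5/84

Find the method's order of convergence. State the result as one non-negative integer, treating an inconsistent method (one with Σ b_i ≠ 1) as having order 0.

3

b = (29/36, 16/63, -5/84)
c = (0, 3/2, -2)
Ac = (0, 0, -14/5)
Σ b_i: 29/36·1 + 16/63·1 + (-5/84)·1 = 1 ✓
b·c: 16/63·3/2 + (-5/84)·(-2) = 1/2 ✓
b·c²: 16/63·9/4 + (-5/84)·4 = 1/3 ✓
b·Ac: (-5/84)·(-14/5) = 1/6 ✓; 3 stages ⇒ order 3.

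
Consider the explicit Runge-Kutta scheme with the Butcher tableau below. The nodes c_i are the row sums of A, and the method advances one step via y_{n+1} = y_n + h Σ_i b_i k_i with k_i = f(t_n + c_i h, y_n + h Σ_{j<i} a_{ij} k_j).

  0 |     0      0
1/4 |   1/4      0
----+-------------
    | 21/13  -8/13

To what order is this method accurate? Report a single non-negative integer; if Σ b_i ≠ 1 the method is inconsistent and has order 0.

b = (21/13, -8/13)
c = (0, 1/4)
Σ b_i: 21/13·1 + (-8/13)·1 = 1 ✓
b·c: (-8/13)·1/4 = -2/13 ≠ 1/2 ⇒ order 1.

1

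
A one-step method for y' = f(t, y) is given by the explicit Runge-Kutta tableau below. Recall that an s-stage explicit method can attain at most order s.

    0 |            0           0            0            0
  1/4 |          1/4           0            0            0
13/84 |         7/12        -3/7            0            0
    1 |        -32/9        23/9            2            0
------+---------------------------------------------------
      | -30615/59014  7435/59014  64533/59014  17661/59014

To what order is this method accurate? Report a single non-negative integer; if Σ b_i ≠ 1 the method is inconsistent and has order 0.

3

b = (-30615/59014, 7435/59014, 64533/59014, 17661/59014)
c = (0, 1/4, 13/84, 1)
Ac = (0, 0, -3/28, 239/252)
Σ b_i: (-30615/59014)·1 + 7435/59014·1 + 64533/59014·1 + 17661/59014·1 = 1 ✓
b·c: 7435/59014·1/4 + 64533/59014·13/84 + 17661/59014·1 = 1/2 ✓
b·c²: 7435/59014·1/16 + 64533/59014·169/7056 + 17661/59014·1 = 1/3 ✓
b·Ac: 64533/59014·(-3/28) + 17661/59014·239/252 = 1/6 ✓
b·c³: 7435/59014·1/64 + 64533/59014·2197/592704 + 17661/59014·1 = 9080255/29743056 ≠ 1/4 ⇒ order 3.
b·(c∘Ac): 64533/59014·(-13/784) + 17661/59014·239/252 = 752633/2832672 ≠ 1/8
b·Ac²: 64533/59014·(-3/112) + 17661/59014·1465/7056 = 162817/4957176 ≠ 1/12
b·A²c: 17661/59014·(-3/14) = -7569/118028 ≠ 1/24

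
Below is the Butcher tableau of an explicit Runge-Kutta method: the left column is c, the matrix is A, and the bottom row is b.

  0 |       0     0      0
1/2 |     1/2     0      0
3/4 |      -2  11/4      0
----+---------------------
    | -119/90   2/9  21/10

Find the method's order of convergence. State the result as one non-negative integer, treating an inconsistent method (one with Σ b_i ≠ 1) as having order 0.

b = (-119/90, 2/9, 21/10)
c = (0, 1/2, 3/4)
Ac = (0, 0, 11/8)
Σ b_i: (-119/90)·1 + 2/9·1 + 21/10·1 = 1 ✓
b·c: 2/9·1/2 + 21/10·3/4 = 607/360 ≠ 1/2 ⇒ order 1.

1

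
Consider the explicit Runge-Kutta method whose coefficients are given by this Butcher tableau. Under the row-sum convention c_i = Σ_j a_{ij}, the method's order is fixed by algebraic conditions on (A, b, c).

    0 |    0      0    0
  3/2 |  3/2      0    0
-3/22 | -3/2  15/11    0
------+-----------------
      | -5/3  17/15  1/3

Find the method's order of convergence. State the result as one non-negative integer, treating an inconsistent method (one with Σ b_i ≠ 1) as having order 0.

0

b = (-5/3, 17/15, 1/3)
c = (0, 3/2, -3/22)
Ac = (0, 0, 45/22)
Σ b_i: (-5/3)·1 + 17/15·1 + 1/3·1 = -1/5 ≠ 1 ⇒ order 0.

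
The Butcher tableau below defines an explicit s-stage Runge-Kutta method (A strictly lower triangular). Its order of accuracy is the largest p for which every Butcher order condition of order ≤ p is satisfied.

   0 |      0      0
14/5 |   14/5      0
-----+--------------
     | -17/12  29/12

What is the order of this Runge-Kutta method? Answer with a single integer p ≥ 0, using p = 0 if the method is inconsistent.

b = (-17/12, 29/12)
c = (0, 14/5)
Σ b_i: (-17/12)·1 + 29/12·1 = 1 ✓
b·c: 29/12·14/5 = 203/30 ≠ 1/2 ⇒ order 1.

1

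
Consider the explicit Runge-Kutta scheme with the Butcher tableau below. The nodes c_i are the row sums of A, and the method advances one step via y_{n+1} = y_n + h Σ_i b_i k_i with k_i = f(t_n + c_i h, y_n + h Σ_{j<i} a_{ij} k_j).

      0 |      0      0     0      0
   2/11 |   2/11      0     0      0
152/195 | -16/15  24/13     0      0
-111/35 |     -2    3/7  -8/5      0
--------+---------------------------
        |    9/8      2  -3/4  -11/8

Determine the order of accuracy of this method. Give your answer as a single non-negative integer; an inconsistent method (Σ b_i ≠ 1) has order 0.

1

b = (9/8, 2, -3/4, -11/8)
c = (0, 2/11, 152/195, -111/35)
Ac = (0, 0, 48/143, -87782/75075)
Σ b_i: 9/8·1 + 2·1 + (-3/4)·1 + (-11/8)·1 = 1 ✓
b·c: 2·2/11 + (-3/4)·152/195 + (-11/8)·(-111/35) = 33151/8008 ≠ 1/2 ⇒ order 1.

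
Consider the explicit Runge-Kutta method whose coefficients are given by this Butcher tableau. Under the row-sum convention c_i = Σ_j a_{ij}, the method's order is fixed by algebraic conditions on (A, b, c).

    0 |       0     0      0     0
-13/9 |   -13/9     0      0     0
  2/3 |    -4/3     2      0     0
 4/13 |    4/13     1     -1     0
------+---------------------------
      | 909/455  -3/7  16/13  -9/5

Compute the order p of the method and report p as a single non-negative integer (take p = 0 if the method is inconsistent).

1

b = (909/455, -3/7, 16/13, -9/5)
c = (0, -13/9, 2/3, 4/13)
Ac = (0, 0, -26/9, -19/9)
Σ b_i: 909/455·1 + (-3/7)·1 + 16/13·1 + (-9/5)·1 = 1 ✓
b·c: (-3/7)·(-13/9) + 16/13·2/3 + (-9/5)·4/13 = 31/35 ≠ 1/2 ⇒ order 1.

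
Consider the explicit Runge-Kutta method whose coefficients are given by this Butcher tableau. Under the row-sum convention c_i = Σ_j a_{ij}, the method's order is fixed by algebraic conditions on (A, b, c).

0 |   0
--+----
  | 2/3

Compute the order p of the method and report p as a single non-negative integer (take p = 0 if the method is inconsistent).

b = (2/3)
c = (0)
Σ b_i: 2/3·1 = 2/3 ≠ 1 ⇒ order 0.

0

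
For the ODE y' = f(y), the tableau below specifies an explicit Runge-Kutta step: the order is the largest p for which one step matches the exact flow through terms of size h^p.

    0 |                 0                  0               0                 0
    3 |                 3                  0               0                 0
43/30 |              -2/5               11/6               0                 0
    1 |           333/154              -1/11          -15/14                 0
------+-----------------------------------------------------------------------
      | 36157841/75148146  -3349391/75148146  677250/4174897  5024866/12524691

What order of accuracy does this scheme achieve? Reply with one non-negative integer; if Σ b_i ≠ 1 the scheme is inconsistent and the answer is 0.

b = (36157841/75148146, -3349391/75148146, 677250/4174897, 5024866/12524691)
c = (0, 3, 43/30, 1)
Ac = (0, 0, 11/2, -557/308)
Σ b_i: 36157841/75148146·1 + (-3349391/75148146)·1 + 677250/4174897·1 + 5024866/12524691·1 = 1 ✓
b·c: (-3349391/75148146)·3 + 677250/4174897·43/30 + 5024866/12524691·1 = 1/2 ✓
b·c²: (-3349391/75148146)·9 + 677250/4174897·1849/900 + 5024866/12524691·1 = 1/3 ✓
b·Ac: 677250/4174897·11/2 + 5024866/12524691·(-557/308) = 1/6 ✓
b·c³: (-3349391/75148146)·27 + 677250/4174897·79507/27000 + 5024866/12524691·1 = -16257967/50098764 ≠ 1/4 ⇒ order 3.
b·(c∘Ac): 677250/4174897·473/60 + 5024866/12524691·(-557/308) = 6929786/12524691 ≠ 1/8
b·Ac²: 677250/4174897·33/2 + 5024866/12524691·(-27899/9240) = 1101116029/751481460 ≠ 1/12
b·A²c: 5024866/12524691·(-165/28) = -19740545/8349794 ≠ 1/24

3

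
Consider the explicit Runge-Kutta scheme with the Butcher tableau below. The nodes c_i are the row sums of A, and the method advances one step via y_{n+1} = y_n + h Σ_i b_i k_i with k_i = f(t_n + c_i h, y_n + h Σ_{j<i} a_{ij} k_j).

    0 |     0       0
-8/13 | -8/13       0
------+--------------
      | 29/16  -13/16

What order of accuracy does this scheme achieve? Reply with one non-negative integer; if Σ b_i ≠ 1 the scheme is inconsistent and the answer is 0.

2

b = (29/16, -13/16)
c = (0, -8/13)
Σ b_i: 29/16·1 + (-13/16)·1 = 1 ✓
b·c: (-13/16)·(-8/13) = 1/2 ✓; 2 stages ⇒ order 2.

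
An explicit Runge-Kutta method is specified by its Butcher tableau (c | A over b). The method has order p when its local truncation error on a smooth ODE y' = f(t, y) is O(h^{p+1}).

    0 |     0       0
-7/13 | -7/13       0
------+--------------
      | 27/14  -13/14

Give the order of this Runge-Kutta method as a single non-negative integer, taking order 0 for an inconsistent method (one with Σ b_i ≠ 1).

2

b = (27/14, -13/14)
c = (0, -7/13)
Σ b_i: 27/14·1 + (-13/14)·1 = 1 ✓
b·c: (-13/14)·(-7/13) = 1/2 ✓; 2 stages ⇒ order 2.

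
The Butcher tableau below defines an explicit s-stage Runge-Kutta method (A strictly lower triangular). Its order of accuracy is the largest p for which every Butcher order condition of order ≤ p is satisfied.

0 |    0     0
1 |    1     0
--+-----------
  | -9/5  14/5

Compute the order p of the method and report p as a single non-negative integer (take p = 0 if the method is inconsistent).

b = (-9/5, 14/5)
c = (0, 1)
Σ b_i: (-9/5)·1 + 14/5·1 = 1 ✓
b·c: 14/5·1 = 14/5 ≠ 1/2 ⇒ order 1.

1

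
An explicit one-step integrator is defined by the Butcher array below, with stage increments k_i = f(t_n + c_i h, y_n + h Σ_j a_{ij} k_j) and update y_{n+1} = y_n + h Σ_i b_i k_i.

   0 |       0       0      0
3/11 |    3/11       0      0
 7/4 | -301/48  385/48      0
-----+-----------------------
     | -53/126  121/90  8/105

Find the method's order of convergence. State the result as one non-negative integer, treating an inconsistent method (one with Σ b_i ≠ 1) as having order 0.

b = (-53/126, 121/90, 8/105)
c = (0, 3/11, 7/4)
Ac = (0, 0, 35/16)
Σ b_i: (-53/126)·1 + 121/90·1 + 8/105·1 = 1 ✓
b·c: 121/90·3/11 + 8/105·7/4 = 1/2 ✓
b·c²: 121/90·9/121 + 8/105·49/16 = 1/3 ✓
b·Ac: 8/105·35/16 = 1/6 ✓; 3 stages ⇒ order 3.

3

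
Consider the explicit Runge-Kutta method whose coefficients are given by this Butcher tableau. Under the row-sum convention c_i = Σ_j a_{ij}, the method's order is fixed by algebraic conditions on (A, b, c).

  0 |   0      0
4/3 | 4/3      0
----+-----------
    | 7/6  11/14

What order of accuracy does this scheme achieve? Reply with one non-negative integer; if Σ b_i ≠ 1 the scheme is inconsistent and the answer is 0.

b = (7/6, 11/14)
c = (0, 4/3)
Σ b_i: 7/6·1 + 11/14·1 = 41/21 ≠ 1 ⇒ order 0.

0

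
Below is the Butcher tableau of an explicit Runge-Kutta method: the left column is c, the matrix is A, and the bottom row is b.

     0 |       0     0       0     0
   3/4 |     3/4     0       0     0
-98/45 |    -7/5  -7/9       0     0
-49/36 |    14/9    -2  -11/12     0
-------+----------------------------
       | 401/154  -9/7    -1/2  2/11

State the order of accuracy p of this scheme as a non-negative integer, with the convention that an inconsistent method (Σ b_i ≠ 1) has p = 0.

1

b = (401/154, -9/7, -1/2, 2/11)
c = (0, 3/4, -98/45, -49/36)
Ac = (0, 0, -7/12, 67/135)
Σ b_i: 401/154·1 + (-9/7)·1 + (-1/2)·1 + 2/11·1 = 1 ✓
b·c: (-9/7)·3/4 + (-1/2)·(-98/45) + 2/11·(-49/36) = -1703/13860 ≠ 1/2 ⇒ order 1.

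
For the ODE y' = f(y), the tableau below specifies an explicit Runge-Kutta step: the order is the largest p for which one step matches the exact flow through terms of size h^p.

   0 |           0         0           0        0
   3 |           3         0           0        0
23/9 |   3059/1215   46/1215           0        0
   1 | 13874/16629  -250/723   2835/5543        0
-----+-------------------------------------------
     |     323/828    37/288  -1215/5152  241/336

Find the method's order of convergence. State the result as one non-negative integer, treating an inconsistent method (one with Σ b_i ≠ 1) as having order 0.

4

b = (323/828, 37/288, -1215/5152, 241/336)
c = (0, 3, 23/9, 1)
Ac = (0, 0, 46/405, 65/241)
Σ b_i: 323/828·1 + 37/288·1 + (-1215/5152)·1 + 241/336·1 = 1 ✓
b·c: 37/288·3 + (-1215/5152)·23/9 + 241/336·1 = 1/2 ✓
b·c²: 37/288·9 + (-1215/5152)·529/81 + 241/336·1 = 1/3 ✓
b·Ac: (-1215/5152)·46/405 + 241/336·65/241 = 1/6 ✓
b·c³: 37/288·27 + (-1215/5152)·12167/729 + 241/336·1 = 1/4 ✓
b·(c∘Ac): (-1215/5152)·1058/3645 + 241/336·65/241 = 1/8 ✓
b·Ac²: (-1215/5152)·46/135 + 241/336·55/241 = 1/12 ✓
b·A²c: 241/336·14/241 = 1/24 ✓; 4 stages ⇒ order 4.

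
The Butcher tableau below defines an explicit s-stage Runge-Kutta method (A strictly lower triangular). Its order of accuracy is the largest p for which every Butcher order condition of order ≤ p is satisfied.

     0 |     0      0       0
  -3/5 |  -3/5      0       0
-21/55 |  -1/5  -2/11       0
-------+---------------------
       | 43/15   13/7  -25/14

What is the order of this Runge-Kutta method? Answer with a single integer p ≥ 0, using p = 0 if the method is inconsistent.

b = (43/15, 13/7, -25/14)
c = (0, -3/5, -21/55)
Ac = (0, 0, 6/55)
Σ b_i: 43/15·1 + 13/7·1 + (-25/14)·1 = 617/210 ≠ 1 ⇒ order 0.

0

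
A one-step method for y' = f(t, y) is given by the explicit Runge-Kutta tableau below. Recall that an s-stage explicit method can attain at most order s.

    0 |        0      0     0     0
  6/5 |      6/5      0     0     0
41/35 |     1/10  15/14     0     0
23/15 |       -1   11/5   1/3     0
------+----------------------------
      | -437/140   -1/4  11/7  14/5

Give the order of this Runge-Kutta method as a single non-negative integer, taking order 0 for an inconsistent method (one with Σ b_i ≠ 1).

b = (-437/140, -1/4, 11/7, 14/5)
c = (0, 6/5, 41/35, 23/15)
Ac = (0, 0, 9/7, 1591/525)
Σ b_i: (-437/140)·1 + (-1/4)·1 + 11/7·1 + 14/5·1 = 1 ✓
b·c: (-1/4)·6/5 + 11/7·41/35 + 14/5·23/15 = 42881/7350 ≠ 1/2 ⇒ order 1.

1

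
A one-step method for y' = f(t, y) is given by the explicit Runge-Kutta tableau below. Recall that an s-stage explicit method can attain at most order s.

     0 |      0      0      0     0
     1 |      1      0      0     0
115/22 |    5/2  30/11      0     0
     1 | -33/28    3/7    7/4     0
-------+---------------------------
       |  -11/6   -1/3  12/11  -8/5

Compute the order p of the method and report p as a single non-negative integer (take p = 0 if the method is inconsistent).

0

b = (-11/6, -1/3, 12/11, -8/5)
c = (0, 1, 115/22, 1)
Ac = (0, 0, 30/11, 5899/616)
Σ b_i: (-11/6)·1 + (-1/3)·1 + 12/11·1 + (-8/5)·1 = -883/330 ≠ 1 ⇒ order 0.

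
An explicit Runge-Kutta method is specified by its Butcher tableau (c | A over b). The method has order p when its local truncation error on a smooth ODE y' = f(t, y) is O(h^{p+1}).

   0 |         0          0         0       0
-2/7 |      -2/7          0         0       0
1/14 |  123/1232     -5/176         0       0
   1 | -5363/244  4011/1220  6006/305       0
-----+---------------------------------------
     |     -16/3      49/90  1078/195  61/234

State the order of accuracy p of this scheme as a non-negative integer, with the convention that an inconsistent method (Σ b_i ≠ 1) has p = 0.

4

b = (-16/3, 49/90, 1078/195, 61/234)
c = (0, -2/7, 1/14, 1)
Ac = (0, 0, 5/616, 57/122)
Σ b_i: (-16/3)·1 + 49/90·1 + 1078/195·1 + 61/234·1 = 1 ✓
b·c: 49/90·(-2/7) + 1078/195·1/14 + 61/234·1 = 1/2 ✓
b·c²: 49/90·4/49 + 1078/195·1/196 + 61/234·1 = 1/3 ✓
b·Ac: 1078/195·5/616 + 61/234·57/122 = 1/6 ✓
b·c³: 49/90·(-8/343) + 1078/195·1/2744 + 61/234·1 = 1/4 ✓
b·(c∘Ac): 1078/195·5/8624 + 61/234·57/122 = 1/8 ✓
b·Ac²: 1078/195·(-5/2156) + 61/234·45/122 = 1/12 ✓
b·A²c: 61/234·39/244 = 1/24 ✓; 4 stages ⇒ order 4.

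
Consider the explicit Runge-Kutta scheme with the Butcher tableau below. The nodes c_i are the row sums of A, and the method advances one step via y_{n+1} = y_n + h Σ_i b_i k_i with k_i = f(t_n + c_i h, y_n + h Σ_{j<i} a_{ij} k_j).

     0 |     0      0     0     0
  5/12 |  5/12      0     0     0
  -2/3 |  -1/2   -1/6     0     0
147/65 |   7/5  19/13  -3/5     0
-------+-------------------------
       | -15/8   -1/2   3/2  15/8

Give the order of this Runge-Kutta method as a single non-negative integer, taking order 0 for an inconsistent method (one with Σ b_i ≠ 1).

b = (-15/8, -1/2, 3/2, 15/8)
c = (0, 5/12, -2/3, 147/65)
Ac = (0, 0, -5/72, 787/780)
Σ b_i: (-15/8)·1 + (-1/2)·1 + 3/2·1 + 15/8·1 = 1 ✓
b·c: (-1/2)·5/12 + 3/2·(-2/3) + 15/8·147/65 = 473/156 ≠ 1/2 ⇒ order 1.

1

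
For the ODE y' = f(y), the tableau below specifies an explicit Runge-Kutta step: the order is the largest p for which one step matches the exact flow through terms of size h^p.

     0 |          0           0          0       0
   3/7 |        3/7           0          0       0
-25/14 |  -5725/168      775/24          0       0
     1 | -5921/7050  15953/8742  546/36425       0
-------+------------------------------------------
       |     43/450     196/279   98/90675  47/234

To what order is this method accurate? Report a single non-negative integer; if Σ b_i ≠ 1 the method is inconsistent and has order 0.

4

b = (43/450, 196/279, 98/90675, 47/234)
c = (0, 3/7, -25/14, 1)
Ac = (0, 0, 775/56, 71/94)
Σ b_i: 43/450·1 + 196/279·1 + 98/90675·1 + 47/234·1 = 1 ✓
b·c: 196/279·3/7 + 98/90675·(-25/14) + 47/234·1 = 1/2 ✓
b·c²: 196/279·9/49 + 98/90675·625/196 + 47/234·1 = 1/3 ✓
b·Ac: 98/90675·775/56 + 47/234·71/94 = 1/6 ✓
b·c³: 196/279·27/343 + 98/90675·(-15625/2744) + 47/234·1 = 1/4 ✓
b·(c∘Ac): 98/90675·(-19375/784) + 47/234·71/94 = 1/8 ✓
b·Ac²: 98/90675·2325/392 + 47/234·18/47 = 1/12 ✓
b·A²c: 47/234·39/188 = 1/24 ✓; 4 stages ⇒ order 4.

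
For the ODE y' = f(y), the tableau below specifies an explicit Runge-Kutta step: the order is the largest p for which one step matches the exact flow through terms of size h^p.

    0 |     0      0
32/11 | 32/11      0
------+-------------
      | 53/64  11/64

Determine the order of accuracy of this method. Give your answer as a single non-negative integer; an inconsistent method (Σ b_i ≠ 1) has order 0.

b = (53/64, 11/64)
c = (0, 32/11)
Σ b_i: 53/64·1 + 11/64·1 = 1 ✓
b·c: 11/64·32/11 = 1/2 ✓; 2 stages ⇒ order 2.

2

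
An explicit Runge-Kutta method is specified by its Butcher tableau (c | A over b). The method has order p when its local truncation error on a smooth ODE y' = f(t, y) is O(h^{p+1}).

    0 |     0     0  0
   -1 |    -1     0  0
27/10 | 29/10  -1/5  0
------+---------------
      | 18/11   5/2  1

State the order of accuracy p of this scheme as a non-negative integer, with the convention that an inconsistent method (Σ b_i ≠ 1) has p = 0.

b = (18/11, 5/2, 1)
c = (0, -1, 27/10)
Ac = (0, 0, 1/5)
Σ b_i: 18/11·1 + 5/2·1 + 1·1 = 113/22 ≠ 1 ⇒ order 0.

0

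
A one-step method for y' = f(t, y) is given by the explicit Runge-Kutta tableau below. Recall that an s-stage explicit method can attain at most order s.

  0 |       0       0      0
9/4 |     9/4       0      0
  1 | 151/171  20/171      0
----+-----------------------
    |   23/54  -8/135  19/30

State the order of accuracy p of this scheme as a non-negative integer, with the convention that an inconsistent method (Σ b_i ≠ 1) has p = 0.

b = (23/54, -8/135, 19/30)
c = (0, 9/4, 1)
Ac = (0, 0, 5/19)
Σ b_i: 23/54·1 + (-8/135)·1 + 19/30·1 = 1 ✓
b·c: (-8/135)·9/4 + 19/30·1 = 1/2 ✓
b·c²: (-8/135)·81/16 + 19/30·1 = 1/3 ✓
b·Ac: 19/30·5/19 = 1/6 ✓; 3 stages ⇒ order 3.

3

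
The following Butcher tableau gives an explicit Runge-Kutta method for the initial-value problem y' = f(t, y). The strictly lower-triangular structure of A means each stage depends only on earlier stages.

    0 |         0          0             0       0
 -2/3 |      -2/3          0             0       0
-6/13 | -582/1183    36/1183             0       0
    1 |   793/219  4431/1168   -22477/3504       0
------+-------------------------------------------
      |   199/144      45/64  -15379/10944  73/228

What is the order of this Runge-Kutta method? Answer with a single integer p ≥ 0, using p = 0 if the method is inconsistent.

4

b = (199/144, 45/64, -15379/10944, 73/228)
c = (0, -2/3, -6/13, 1)
Ac = (0, 0, -24/1183, 63/146)
Σ b_i: 199/144·1 + 45/64·1 + (-15379/10944)·1 + 73/228·1 = 1 ✓
b·c: 45/64·(-2/3) + (-15379/10944)·(-6/13) + 73/228·1 = 1/2 ✓
b·c²: 45/64·4/9 + (-15379/10944)·36/169 + 73/228·1 = 1/3 ✓
b·Ac: (-15379/10944)·(-24/1183) + 73/228·63/146 = 1/6 ✓
b·c³: 45/64·(-8/27) + (-15379/10944)·(-216/2197) + 73/228·1 = 1/4 ✓
b·(c∘Ac): (-15379/10944)·144/15379 + 73/228·63/146 = 1/8 ✓
b·Ac²: (-15379/10944)·16/1183 + 73/228·70/219 = 1/12 ✓
b·A²c: 73/228·19/146 = 1/24 ✓; 4 stages ⇒ order 4.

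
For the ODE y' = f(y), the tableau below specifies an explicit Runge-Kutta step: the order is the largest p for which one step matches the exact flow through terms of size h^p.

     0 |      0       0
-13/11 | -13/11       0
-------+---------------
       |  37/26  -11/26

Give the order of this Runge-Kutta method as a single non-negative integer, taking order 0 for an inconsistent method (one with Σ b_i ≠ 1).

2

b = (37/26, -11/26)
c = (0, -13/11)
Σ b_i: 37/26·1 + (-11/26)·1 = 1 ✓
b·c: (-11/26)·(-13/11) = 1/2 ✓; 2 stages ⇒ order 2.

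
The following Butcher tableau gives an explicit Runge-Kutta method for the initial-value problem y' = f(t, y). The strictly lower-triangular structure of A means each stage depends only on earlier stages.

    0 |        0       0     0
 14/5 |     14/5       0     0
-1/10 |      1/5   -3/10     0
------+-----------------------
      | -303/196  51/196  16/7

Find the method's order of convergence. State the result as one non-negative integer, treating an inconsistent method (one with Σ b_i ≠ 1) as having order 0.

2

b = (-303/196, 51/196, 16/7)
c = (0, 14/5, -1/10)
Ac = (0, 0, -21/25)
Σ b_i: (-303/196)·1 + 51/196·1 + 16/7·1 = 1 ✓
b·c: 51/196·14/5 + 16/7·(-1/10) = 1/2 ✓
b·c²: 51/196·196/25 + 16/7·1/100 = 361/175 ≠ 1/3 ⇒ order 2.
b·Ac: 16/7·(-21/25) = -48/25 ≠ 1/6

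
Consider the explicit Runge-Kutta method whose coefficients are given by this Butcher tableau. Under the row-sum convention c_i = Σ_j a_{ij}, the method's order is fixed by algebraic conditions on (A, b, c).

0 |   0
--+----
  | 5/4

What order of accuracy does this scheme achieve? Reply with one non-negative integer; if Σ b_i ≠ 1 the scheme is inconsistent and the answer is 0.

0

b = (5/4)
c = (0)
Σ b_i: 5/4·1 = 5/4 ≠ 1 ⇒ order 0.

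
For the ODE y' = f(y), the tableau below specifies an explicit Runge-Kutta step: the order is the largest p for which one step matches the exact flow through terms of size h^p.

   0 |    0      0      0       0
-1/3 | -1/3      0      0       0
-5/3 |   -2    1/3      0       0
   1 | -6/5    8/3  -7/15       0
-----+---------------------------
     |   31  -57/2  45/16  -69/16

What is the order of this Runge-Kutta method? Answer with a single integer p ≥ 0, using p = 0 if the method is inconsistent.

b = (31, -57/2, 45/16, -69/16)
c = (0, -1/3, -5/3, 1)
Ac = (0, 0, -1/9, -1/9)
Σ b_i: 31·1 + (-57/2)·1 + 45/16·1 + (-69/16)·1 = 1 ✓
b·c: (-57/2)·(-1/3) + 45/16·(-5/3) + (-69/16)·1 = 1/2 ✓
b·c²: (-57/2)·1/9 + 45/16·25/9 + (-69/16)·1 = 1/3 ✓
b·Ac: 45/16·(-1/9) + (-69/16)·(-1/9) = 1/6 ✓
b·c³: (-57/2)·(-1/27) + 45/16·(-125/27) + (-69/16)·1 = -293/18 ≠ 1/4 ⇒ order 3.
b·(c∘Ac): 45/16·5/27 + (-69/16)·(-1/9) = 1 ≠ 1/8
b·Ac²: 45/16·1/27 + (-69/16)·(-1) = 53/12 ≠ 1/12
b·A²c: (-69/16)·7/135 = -161/720 ≠ 1/24

3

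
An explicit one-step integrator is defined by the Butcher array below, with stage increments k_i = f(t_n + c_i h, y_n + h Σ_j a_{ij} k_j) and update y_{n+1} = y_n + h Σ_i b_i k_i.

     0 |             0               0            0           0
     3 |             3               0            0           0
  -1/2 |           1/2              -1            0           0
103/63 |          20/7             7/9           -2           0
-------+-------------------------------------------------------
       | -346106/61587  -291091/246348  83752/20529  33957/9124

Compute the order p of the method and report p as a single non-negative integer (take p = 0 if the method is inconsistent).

3

b = (-346106/61587, -291091/246348, 83752/20529, 33957/9124)
c = (0, 3, -1/2, 103/63)
Ac = (0, 0, -3, 10/3)
Σ b_i: (-346106/61587)·1 + (-291091/246348)·1 + 83752/20529·1 + 33957/9124·1 = 1 ✓
b·c: (-291091/246348)·3 + 83752/20529·(-1/2) + 33957/9124·103/63 = 1/2 ✓
b·c²: (-291091/246348)·9 + 83752/20529·1/4 + 33957/9124·10609/3969 = 1/3 ✓
b·Ac: 83752/20529·(-3) + 33957/9124·10/3 = 1/6 ✓
b·c³: (-291091/246348)·27 + 83752/20529·(-1/8) + 33957/9124·1092727/250047 = -5967629/369522 ≠ 1/4 ⇒ order 3.
b·(c∘Ac): 83752/20529·3/2 + 33957/9124·1030/189 = 361337/13686 ≠ 1/8
b·Ac²: 83752/20529·(-9) + 33957/9124·13/2 = -228575/18248 ≠ 1/12
b·A²c: 33957/9124·6 = 101871/4562 ≠ 1/24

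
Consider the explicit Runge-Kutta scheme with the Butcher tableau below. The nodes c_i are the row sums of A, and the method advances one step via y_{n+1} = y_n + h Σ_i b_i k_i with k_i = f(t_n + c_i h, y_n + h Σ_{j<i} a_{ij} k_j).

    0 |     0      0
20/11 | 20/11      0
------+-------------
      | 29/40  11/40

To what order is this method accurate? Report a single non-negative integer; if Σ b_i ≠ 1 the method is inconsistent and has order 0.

b = (29/40, 11/40)
c = (0, 20/11)
Σ b_i: 29/40·1 + 11/40·1 = 1 ✓
b·c: 11/40·20/11 = 1/2 ✓; 2 stages ⇒ order 2.

2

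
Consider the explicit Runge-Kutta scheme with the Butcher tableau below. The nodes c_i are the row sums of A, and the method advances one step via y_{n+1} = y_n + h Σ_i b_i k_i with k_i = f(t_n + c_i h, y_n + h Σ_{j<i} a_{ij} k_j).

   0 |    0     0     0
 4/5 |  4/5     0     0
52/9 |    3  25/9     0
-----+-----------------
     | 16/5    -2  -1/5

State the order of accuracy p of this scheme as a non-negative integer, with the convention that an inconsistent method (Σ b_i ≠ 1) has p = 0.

1

b = (16/5, -2, -1/5)
c = (0, 4/5, 52/9)
Ac = (0, 0, 20/9)
Σ b_i: 16/5·1 + (-2)·1 + (-1/5)·1 = 1 ✓
b·c: (-2)·4/5 + (-1/5)·52/9 = -124/45 ≠ 1/2 ⇒ order 1.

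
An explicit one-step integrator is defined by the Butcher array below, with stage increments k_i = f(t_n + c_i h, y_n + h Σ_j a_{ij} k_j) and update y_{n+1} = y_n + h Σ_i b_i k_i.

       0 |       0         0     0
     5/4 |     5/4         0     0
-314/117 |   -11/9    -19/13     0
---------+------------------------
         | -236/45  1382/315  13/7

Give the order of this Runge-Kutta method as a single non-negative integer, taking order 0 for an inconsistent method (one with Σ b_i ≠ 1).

2

b = (-236/45, 1382/315, 13/7)
c = (0, 5/4, -314/117)
Ac = (0, 0, -95/52)
Σ b_i: (-236/45)·1 + 1382/315·1 + 13/7·1 = 1 ✓
b·c: 1382/315·5/4 + 13/7·(-314/117) = 1/2 ✓
b·c²: 1382/315·25/16 + 13/7·98596/13689 = 170429/8424 ≠ 1/3 ⇒ order 2.
b·Ac: 13/7·(-95/52) = -95/28 ≠ 1/6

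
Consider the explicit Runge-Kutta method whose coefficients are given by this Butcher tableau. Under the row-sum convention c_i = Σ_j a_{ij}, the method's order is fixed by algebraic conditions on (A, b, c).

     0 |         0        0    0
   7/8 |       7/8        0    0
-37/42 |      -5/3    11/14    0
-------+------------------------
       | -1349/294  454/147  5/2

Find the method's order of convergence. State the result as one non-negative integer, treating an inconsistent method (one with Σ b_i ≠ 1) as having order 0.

2

b = (-1349/294, 454/147, 5/2)
c = (0, 7/8, -37/42)
Ac = (0, 0, 11/16)
Σ b_i: (-1349/294)·1 + 454/147·1 + 5/2·1 = 1 ✓
b·c: 454/147·7/8 + 5/2·(-37/42) = 1/2 ✓
b·c²: 454/147·49/64 + 5/2·1369/1764 = 60749/14112 ≠ 1/3 ⇒ order 2.
b·Ac: 5/2·11/16 = 55/32 ≠ 1/6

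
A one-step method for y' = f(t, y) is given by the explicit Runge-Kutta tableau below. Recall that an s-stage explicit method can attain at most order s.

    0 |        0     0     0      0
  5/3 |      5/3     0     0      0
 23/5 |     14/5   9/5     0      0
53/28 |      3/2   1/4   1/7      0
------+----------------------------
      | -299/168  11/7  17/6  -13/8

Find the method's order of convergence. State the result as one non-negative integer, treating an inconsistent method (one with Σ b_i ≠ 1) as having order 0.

b = (-299/168, 11/7, 17/6, -13/8)
c = (0, 5/3, 23/5, 53/28)
Ac = (0, 0, 3, 451/420)
Σ b_i: (-299/168)·1 + 11/7·1 + 17/6·1 + (-13/8)·1 = 1 ✓
b·c: 11/7·5/3 + 17/6·23/5 + (-13/8)·53/28 = 42257/3360 ≠ 1/2 ⇒ order 1.

1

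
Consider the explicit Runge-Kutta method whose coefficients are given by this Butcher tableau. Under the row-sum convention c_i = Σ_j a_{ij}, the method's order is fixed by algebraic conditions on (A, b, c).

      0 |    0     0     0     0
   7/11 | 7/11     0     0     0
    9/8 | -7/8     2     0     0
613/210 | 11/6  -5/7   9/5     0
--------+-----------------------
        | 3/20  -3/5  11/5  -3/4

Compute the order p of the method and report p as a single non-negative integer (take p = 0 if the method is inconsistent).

b = (3/20, -3/5, 11/5, -3/4)
c = (0, 7/11, 9/8, 613/210)
Ac = (0, 0, 14/11, 691/440)
Σ b_i: 3/20·1 + (-3/5)·1 + 11/5·1 + (-3/4)·1 = 1 ✓
b·c: (-3/5)·7/11 + 11/5·9/8 + (-3/4)·613/210 = -37/385 ≠ 1/2 ⇒ order 1.

1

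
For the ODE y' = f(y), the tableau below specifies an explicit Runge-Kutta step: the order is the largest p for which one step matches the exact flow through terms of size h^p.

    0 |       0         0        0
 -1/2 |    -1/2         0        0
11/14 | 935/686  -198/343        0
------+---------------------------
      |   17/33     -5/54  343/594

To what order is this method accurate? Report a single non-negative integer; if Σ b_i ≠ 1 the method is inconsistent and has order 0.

b = (17/33, -5/54, 343/594)
c = (0, -1/2, 11/14)
Ac = (0, 0, 99/343)
Σ b_i: 17/33·1 + (-5/54)·1 + 343/594·1 = 1 ✓
b·c: (-5/54)·(-1/2) + 343/594·11/14 = 1/2 ✓
b·c²: (-5/54)·1/4 + 343/594·121/196 = 1/3 ✓
b·Ac: 343/594·99/343 = 1/6 ✓; 3 stages ⇒ order 3.

3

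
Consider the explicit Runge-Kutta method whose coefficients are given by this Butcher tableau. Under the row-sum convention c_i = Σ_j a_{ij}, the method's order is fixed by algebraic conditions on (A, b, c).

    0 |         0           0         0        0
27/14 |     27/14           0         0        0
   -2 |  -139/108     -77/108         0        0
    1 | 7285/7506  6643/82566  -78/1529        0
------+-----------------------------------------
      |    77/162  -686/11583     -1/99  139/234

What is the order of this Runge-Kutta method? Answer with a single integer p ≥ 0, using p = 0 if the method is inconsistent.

b = (77/162, -686/11583, -1/99, 139/234)
c = (0, 27/14, -2, 1)
Ac = (0, 0, -11/8, 143/556)
Σ b_i: 77/162·1 + (-686/11583)·1 + (-1/99)·1 + 139/234·1 = 1 ✓
b·c: (-686/11583)·27/14 + (-1/99)·(-2) + 139/234·1 = 1/2 ✓
b·c²: (-686/11583)·729/196 + (-1/99)·4 + 139/234·1 = 1/3 ✓
b·Ac: (-1/99)·(-11/8) + 139/234·143/556 = 1/6 ✓
b·c³: (-686/11583)·19683/2744 + (-1/99)·(-8) + 139/234·1 = 1/4 ✓
b·(c∘Ac): (-1/99)·11/4 + 139/234·143/556 = 1/8 ✓
b·Ac²: (-1/99)·(-297/112) + 139/234·741/7784 = 1/12 ✓
b·A²c: 139/234·39/556 = 1/24 ✓; 4 stages ⇒ order 4.

4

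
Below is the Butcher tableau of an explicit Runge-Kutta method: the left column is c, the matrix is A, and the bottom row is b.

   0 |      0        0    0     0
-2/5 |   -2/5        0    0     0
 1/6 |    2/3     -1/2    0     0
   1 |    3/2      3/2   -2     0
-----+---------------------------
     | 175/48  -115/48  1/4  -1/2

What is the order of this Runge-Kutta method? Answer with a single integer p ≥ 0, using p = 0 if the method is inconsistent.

2

b = (175/48, -115/48, 1/4, -1/2)
c = (0, -2/5, 1/6, 1)
Ac = (0, 0, 1/5, -14/15)
Σ b_i: 175/48·1 + (-115/48)·1 + 1/4·1 + (-1/2)·1 = 1 ✓
b·c: (-115/48)·(-2/5) + 1/4·1/6 + (-1/2)·1 = 1/2 ✓
b·c²: (-115/48)·4/25 + 1/4·1/36 + (-1/2)·1 = -631/720 ≠ 1/3 ⇒ order 2.
b·Ac: 1/4·1/5 + (-1/2)·(-14/15) = 31/60 ≠ 1/6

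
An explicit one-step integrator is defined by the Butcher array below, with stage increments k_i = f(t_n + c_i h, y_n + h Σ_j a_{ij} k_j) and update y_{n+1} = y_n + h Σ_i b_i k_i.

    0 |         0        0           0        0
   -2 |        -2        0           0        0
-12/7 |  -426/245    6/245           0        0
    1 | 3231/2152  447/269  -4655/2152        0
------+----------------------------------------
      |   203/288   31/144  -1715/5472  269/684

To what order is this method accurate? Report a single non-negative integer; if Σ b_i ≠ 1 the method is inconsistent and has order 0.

4

b = (203/288, 31/144, -1715/5472, 269/684)
c = (0, -2, -12/7, 1)
Ac = (0, 0, -12/245, 207/538)
Σ b_i: 203/288·1 + 31/144·1 + (-1715/5472)·1 + 269/684·1 = 1 ✓
b·c: 31/144·(-2) + (-1715/5472)·(-12/7) + 269/684·1 = 1/2 ✓
b·c²: 31/144·4 + (-1715/5472)·144/49 + 269/684·1 = 1/3 ✓
b·Ac: (-1715/5472)·(-12/245) + 269/684·207/538 = 1/6 ✓
b·c³: 31/144·(-8) + (-1715/5472)·(-1728/343) + 269/684·1 = 1/4 ✓
b·(c∘Ac): (-1715/5472)·144/1715 + 269/684·207/538 = 1/8 ✓
b·Ac²: (-1715/5472)·24/245 + 269/684·78/269 = 1/12 ✓
b·A²c: 269/684·57/538 = 1/24 ✓; 4 stages ⇒ order 4.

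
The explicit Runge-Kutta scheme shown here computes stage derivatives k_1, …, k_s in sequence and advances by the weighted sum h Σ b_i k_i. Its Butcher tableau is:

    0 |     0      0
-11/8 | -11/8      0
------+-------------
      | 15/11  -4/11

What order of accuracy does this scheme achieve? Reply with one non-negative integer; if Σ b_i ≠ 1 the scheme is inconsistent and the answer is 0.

2

b = (15/11, -4/11)
c = (0, -11/8)
Σ b_i: 15/11·1 + (-4/11)·1 = 1 ✓
b·c: (-4/11)·(-11/8) = 1/2 ✓; 2 stages ⇒ order 2.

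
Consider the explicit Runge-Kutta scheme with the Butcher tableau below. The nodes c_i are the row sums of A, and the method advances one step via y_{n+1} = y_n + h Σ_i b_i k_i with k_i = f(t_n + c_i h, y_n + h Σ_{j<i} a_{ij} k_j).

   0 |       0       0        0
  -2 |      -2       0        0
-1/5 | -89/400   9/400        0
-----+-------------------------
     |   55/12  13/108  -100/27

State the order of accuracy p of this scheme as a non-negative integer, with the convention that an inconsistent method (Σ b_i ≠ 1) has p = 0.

3

b = (55/12, 13/108, -100/27)
c = (0, -2, -1/5)
Ac = (0, 0, -9/200)
Σ b_i: 55/12·1 + 13/108·1 + (-100/27)·1 = 1 ✓
b·c: 13/108·(-2) + (-100/27)·(-1/5) = 1/2 ✓
b·c²: 13/108·4 + (-100/27)·1/25 = 1/3 ✓
b·Ac: (-100/27)·(-9/200) = 1/6 ✓; 3 stages ⇒ order 3.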